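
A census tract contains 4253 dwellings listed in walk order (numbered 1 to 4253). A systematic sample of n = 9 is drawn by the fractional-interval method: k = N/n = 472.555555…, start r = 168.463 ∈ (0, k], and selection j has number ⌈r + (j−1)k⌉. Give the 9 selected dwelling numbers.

j=1: r + 0k = 168.463 → ⌈·⌉ = 169
j=2: r + 1k = 641.018555… → ⌈·⌉ = 642
j=3: r + 2k = 1113.574111… → ⌈·⌉ = 1114
j=4: r + 3k = 1586.129666… → ⌈·⌉ = 1587
j=5: r + 4k = 2058.685222… → ⌈·⌉ = 2059
j=6: r + 5k = 2531.240777… → ⌈·⌉ = 2532
j=7: r + 6k = 3003.796333… → ⌈·⌉ = 3004
j=8: r + 7k = 3476.351888… → ⌈·⌉ = 3477
j=9: r + 8k = 3948.907444… → ⌈·⌉ = 3949

169, 642, 1114, 1587, 2059, 2532, 3004, 3477, 3949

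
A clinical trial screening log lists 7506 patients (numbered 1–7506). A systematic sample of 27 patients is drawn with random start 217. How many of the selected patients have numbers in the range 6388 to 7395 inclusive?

k = 7506/27 = 278
First selection ≥ 6388: 217 + ⌈(6388−217)/278⌉·278 = 217 + 23×278 = 6611
Last selection ≤ 7395: 217 + ⌊(7395−217)/278⌋·278 = 217 + 25×278 = 7167
Count = 25 − 23 + 1 = 3

3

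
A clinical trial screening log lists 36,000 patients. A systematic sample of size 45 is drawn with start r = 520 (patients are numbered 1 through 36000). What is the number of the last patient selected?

35720

k = 36000/45 = 800
45th selection = r + (45−1)·k = 520 + 44×800 = 520 + 35200 = 35720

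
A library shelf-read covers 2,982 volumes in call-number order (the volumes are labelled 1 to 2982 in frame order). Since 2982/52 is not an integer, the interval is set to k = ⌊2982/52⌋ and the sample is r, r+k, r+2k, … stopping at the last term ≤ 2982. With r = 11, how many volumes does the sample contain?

k = ⌊2982/52⌋ = 57
Achieved size = ⌊(2982 − 11)/57⌋ + 1 = ⌊2971/57⌋ + 1 = 52 + 1 = 53
(last selection: 11 + 52×57 = 2975 ≤ 2982; next would be 3032 > 2982)

53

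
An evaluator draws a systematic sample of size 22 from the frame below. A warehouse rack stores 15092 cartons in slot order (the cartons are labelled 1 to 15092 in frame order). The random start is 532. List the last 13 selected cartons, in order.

k = N/n = 15092/22 = 686
10th selection = 532 + 9×686 = 6706
11th: 6706 + 686 = 7392
12th: 7392 + 686 = 8078
13th: 8078 + 686 = 8764
14th: 8764 + 686 = 9450
15th: 9450 + 686 = 10136
16th: 10136 + 686 = 10822
17th: 10822 + 686 = 11508
18th: 11508 + 686 = 12194
19th: 12194 + 686 = 12880
20th: 12880 + 686 = 13566
21st: 13566 + 686 = 14252
22nd: 14252 + 686 = 14938

6706, 7392, 8078, 8764, 9450, 10136, 10822, 11508, 12194, 12880, 13566, 14252, 14938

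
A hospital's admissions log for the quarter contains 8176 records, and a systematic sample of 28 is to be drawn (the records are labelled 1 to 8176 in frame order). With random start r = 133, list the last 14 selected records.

4221, 4513, 4805, 5097, 5389, 5681, 5973, 6265, 6557, 6849, 7141, 7433, 7725, 8017

k = N/n = 8176/28 = 292
15th selection = 133 + 14×292 = 4221
16th: 4221 + 292 = 4513
17th: 4513 + 292 = 4805
18th: 4805 + 292 = 5097
19th: 5097 + 292 = 5389
20th: 5389 + 292 = 5681
21st: 5681 + 292 = 5973
22nd: 5973 + 292 = 6265
23rd: 6265 + 292 = 6557
24th: 6557 + 292 = 6849
25th: 6849 + 292 = 7141
26th: 7141 + 292 = 7433
27th: 7433 + 292 = 7725
28th: 7725 + 292 = 8017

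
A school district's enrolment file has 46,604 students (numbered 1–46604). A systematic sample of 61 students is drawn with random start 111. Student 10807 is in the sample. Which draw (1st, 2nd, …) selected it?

k = 46604/61 = 764
position = (10807 − 111)/764 + 1 = 10696/764 + 1 = 14 + 1 = 15

15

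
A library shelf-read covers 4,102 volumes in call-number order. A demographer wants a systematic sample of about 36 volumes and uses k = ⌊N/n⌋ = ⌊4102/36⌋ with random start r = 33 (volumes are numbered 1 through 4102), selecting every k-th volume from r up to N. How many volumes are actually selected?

k = ⌊4102/36⌋ = 113
Achieved size = ⌊(4102 − 33)/113⌋ + 1 = ⌊4069/113⌋ + 1 = 36 + 1 = 37
(last selection: 33 + 36×113 = 4101 ≤ 4102; next would be 4214 > 4102)

37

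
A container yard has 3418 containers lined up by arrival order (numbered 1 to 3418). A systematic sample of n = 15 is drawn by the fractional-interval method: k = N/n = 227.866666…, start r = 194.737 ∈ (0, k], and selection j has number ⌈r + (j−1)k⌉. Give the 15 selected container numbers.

195, 423, 651, 879, 1107, 1335, 1562, 1790, 2018, 2246, 2474, 2702, 2930, 3158, 3385

j=1: r + 0k = 194.737 → ⌈·⌉ = 195
j=2: r + 1k = 422.603666… → ⌈·⌉ = 423
j=3: r + 2k = 650.470333… → ⌈·⌉ = 651
j=4: r + 3k = 878.337 → ⌈·⌉ = 879
j=5: r + 4k = 1106.203666… → ⌈·⌉ = 1107
j=6: r + 5k = 1334.070333… → ⌈·⌉ = 1335
j=7: r + 6k = 1561.937 → ⌈·⌉ = 1562
j=8: r + 7k = 1789.803666… → ⌈·⌉ = 1790
j=9: r + 8k = 2017.670333… → ⌈·⌉ = 2018
j=10: r + 9k = 2245.537 → ⌈·⌉ = 2246
j=11: r + 10k = 2473.403666… → ⌈·⌉ = 2474
j=12: r + 11k = 2701.270333… → ⌈·⌉ = 2702
j=13: r + 12k = 2929.137 → ⌈·⌉ = 2930
j=14: r + 13k = 3157.003666… → ⌈·⌉ = 3158
j=15: r + 14k = 3384.870333… → ⌈·⌉ = 3385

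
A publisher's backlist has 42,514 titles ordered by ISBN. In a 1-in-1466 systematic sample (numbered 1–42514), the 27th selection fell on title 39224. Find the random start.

k = 1466
r = 39224 − (27−1)×1466 = 39224 − 38116 = 1108

1108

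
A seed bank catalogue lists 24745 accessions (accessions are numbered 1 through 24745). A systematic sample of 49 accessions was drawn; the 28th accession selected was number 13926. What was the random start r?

291

k = 24745/49 = 505
r = 13926 − (28−1)×505 = 13926 − 13635 = 291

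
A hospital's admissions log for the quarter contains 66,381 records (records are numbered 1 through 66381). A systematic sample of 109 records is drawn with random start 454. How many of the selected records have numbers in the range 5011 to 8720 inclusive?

k = 66381/109 = 609
First selection ≥ 5011: 454 + ⌈(5011−454)/609⌉·609 = 454 + 8×609 = 5326
Last selection ≤ 8720: 454 + ⌊(8720−454)/609⌋·609 = 454 + 13×609 = 8371
Count = 13 − 8 + 1 = 6

6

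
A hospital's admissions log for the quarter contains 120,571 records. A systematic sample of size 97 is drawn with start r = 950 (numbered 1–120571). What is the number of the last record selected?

k = 120571/97 = 1243
97th selection = r + (97−1)·k = 950 + 96×1243 = 950 + 119328 = 120278

120278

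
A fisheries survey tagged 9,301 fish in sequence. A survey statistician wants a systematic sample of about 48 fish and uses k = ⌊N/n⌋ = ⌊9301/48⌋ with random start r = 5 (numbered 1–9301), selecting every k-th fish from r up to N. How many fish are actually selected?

49

k = ⌊9301/48⌋ = 193
Achieved size = ⌊(9301 − 5)/193⌋ + 1 = ⌊9296/193⌋ + 1 = 48 + 1 = 49
(last selection: 5 + 48×193 = 9269 ≤ 9301; next would be 9462 > 9301)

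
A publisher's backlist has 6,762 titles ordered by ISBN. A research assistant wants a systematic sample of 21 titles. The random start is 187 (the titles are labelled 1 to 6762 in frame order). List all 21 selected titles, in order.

187, 509, 831, 1153, 1475, 1797, 2119, 2441, 2763, 3085, 3407, 3729, 4051, 4373, 4695, 5017, 5339, 5661, 5983, 6305, 6627

k = N/n = 6762/21 = 322
title 1: 187
title 2: 187 + 322 = 509
title 3: 509 + 322 = 831
title 4: 831 + 322 = 1153
title 5: 1153 + 322 = 1475
title 6: 1475 + 322 = 1797
title 7: 1797 + 322 = 2119
title 8: 2119 + 322 = 2441
title 9: 2441 + 322 = 2763
title 10: 2763 + 322 = 3085
title 11: 3085 + 322 = 3407
title 12: 3407 + 322 = 3729
title 13: 3729 + 322 = 4051
title 14: 4051 + 322 = 4373
title 15: 4373 + 322 = 4695
title 16: 4695 + 322 = 5017
title 17: 5017 + 322 = 5339
title 18: 5339 + 322 = 5661
title 19: 5661 + 322 = 5983
title 20: 5983 + 322 = 6305
title 21: 6305 + 322 = 6627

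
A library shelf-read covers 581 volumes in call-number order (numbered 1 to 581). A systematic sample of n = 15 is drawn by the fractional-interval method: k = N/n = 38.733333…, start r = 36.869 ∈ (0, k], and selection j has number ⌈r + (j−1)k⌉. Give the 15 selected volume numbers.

37, 76, 115, 154, 192, 231, 270, 309, 347, 386, 425, 463, 502, 541, 580

j=1: r + 0k = 36.869 → ⌈·⌉ = 37
j=2: r + 1k = 75.602333… → ⌈·⌉ = 76
j=3: r + 2k = 114.335666… → ⌈·⌉ = 115
j=4: r + 3k = 153.069 → ⌈·⌉ = 154
j=5: r + 4k = 191.802333… → ⌈·⌉ = 192
j=6: r + 5k = 230.535666… → ⌈·⌉ = 231
j=7: r + 6k = 269.269 → ⌈·⌉ = 270
j=8: r + 7k = 308.002333… → ⌈·⌉ = 309
j=9: r + 8k = 346.735666… → ⌈·⌉ = 347
j=10: r + 9k = 385.469 → ⌈·⌉ = 386
j=11: r + 10k = 424.202333… → ⌈·⌉ = 425
j=12: r + 11k = 462.935666… → ⌈·⌉ = 463
j=13: r + 12k = 501.669 → ⌈·⌉ = 502
j=14: r + 13k = 540.402333… → ⌈·⌉ = 541
j=15: r + 14k = 579.135666… → ⌈·⌉ = 580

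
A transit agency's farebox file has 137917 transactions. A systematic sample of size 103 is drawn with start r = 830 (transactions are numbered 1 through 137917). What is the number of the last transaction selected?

137408

k = 137917/103 = 1339
103rd selection = r + (103−1)·k = 830 + 102×1339 = 830 + 136578 = 137408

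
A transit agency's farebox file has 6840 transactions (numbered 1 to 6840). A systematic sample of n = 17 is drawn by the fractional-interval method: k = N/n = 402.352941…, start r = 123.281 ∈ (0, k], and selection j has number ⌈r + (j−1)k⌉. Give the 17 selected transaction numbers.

j=1: r + 0k = 123.281 → ⌈·⌉ = 124
j=2: r + 1k = 525.633941… → ⌈·⌉ = 526
j=3: r + 2k = 927.986882… → ⌈·⌉ = 928
j=4: r + 3k = 1330.339823… → ⌈·⌉ = 1331
j=5: r + 4k = 1732.692764… → ⌈·⌉ = 1733
j=6: r + 5k = 2135.045705… → ⌈·⌉ = 2136
j=7: r + 6k = 2537.398647… → ⌈·⌉ = 2538
j=8: r + 7k = 2939.751588… → ⌈·⌉ = 2940
j=9: r + 8k = 3342.104529… → ⌈·⌉ = 3343
j=10: r + 9k = 3744.457470… → ⌈·⌉ = 3745
j=11: r + 10k = 4146.810411… → ⌈·⌉ = 4147
j=12: r + 11k = 4549.163352… → ⌈·⌉ = 4550
j=13: r + 12k = 4951.516294… → ⌈·⌉ = 4952
j=14: r + 13k = 5353.869235… → ⌈·⌉ = 5354
j=15: r + 14k = 5756.222176… → ⌈·⌉ = 5757
j=16: r + 15k = 6158.575117… → ⌈·⌉ = 6159
j=17: r + 16k = 6560.928058… → ⌈·⌉ = 6561

124, 526, 928, 1331, 1733, 2136, 2538, 2940, 3343, 3745, 4147, 4550, 4952, 5354, 5757, 6159, 6561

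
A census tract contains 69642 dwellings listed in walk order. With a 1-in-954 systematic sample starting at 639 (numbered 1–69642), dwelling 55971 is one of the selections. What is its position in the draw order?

59

k = 954
position = (55971 − 639)/954 + 1 = 55332/954 + 1 = 58 + 1 = 59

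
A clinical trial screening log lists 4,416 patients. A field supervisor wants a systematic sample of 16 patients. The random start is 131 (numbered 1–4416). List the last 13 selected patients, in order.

959, 1235, 1511, 1787, 2063, 2339, 2615, 2891, 3167, 3443, 3719, 3995, 4271

k = N/n = 4416/16 = 276
4th selection = 131 + 3×276 = 959
5th: 959 + 276 = 1235
6th: 1235 + 276 = 1511
7th: 1511 + 276 = 1787
8th: 1787 + 276 = 2063
9th: 2063 + 276 = 2339
10th: 2339 + 276 = 2615
11th: 2615 + 276 = 2891
12th: 2891 + 276 = 3167
13th: 3167 + 276 = 3443
14th: 3443 + 276 = 3719
15th: 3719 + 276 = 3995
16th: 3995 + 276 = 4271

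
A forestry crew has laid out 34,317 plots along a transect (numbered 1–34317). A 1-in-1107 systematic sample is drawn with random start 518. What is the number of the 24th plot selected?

k = 1107
24th selection = r + (24−1)·k = 518 + 23×1107 = 518 + 25461 = 25979

25979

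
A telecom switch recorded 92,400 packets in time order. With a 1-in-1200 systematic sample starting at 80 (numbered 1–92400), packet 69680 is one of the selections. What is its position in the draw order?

k = 1200
position = (69680 − 80)/1200 + 1 = 69600/1200 + 1 = 58 + 1 = 59

59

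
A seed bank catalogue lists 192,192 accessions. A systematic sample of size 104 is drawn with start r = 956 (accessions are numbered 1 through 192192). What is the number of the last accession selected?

191300

k = 192192/104 = 1848
104th selection = r + (104−1)·k = 956 + 103×1848 = 956 + 190344 = 191300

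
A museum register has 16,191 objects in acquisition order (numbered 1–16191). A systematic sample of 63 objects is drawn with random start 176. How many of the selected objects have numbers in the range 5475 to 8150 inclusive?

11

k = 16191/63 = 257
First selection ≥ 5475: 176 + ⌈(5475−176)/257⌉·257 = 176 + 21×257 = 5573
Last selection ≤ 8150: 176 + ⌊(8150−176)/257⌋·257 = 176 + 31×257 = 8143
Count = 31 − 21 + 1 = 11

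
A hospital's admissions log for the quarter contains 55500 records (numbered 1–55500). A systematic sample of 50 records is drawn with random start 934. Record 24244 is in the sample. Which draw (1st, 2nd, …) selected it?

22

k = 55500/50 = 1110
position = (24244 − 934)/1110 + 1 = 23310/1110 + 1 = 21 + 1 = 22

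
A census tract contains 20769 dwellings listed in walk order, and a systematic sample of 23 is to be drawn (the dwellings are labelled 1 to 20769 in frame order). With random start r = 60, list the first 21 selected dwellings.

k = N/n = 20769/23 = 903
dwelling 1: 60
dwelling 2: 60 + 903 = 963
dwelling 3: 963 + 903 = 1866
dwelling 4: 1866 + 903 = 2769
dwelling 5: 2769 + 903 = 3672
dwelling 6: 3672 + 903 = 4575
dwelling 7: 4575 + 903 = 5478
dwelling 8: 5478 + 903 = 6381
dwelling 9: 6381 + 903 = 7284
dwelling 10: 7284 + 903 = 8187
dwelling 11: 8187 + 903 = 9090
dwelling 12: 9090 + 903 = 9993
dwelling 13: 9993 + 903 = 10896
dwelling 14: 10896 + 903 = 11799
dwelling 15: 11799 + 903 = 12702
dwelling 16: 12702 + 903 = 13605
dwelling 17: 13605 + 903 = 14508
dwelling 18: 14508 + 903 = 15411
dwelling 19: 15411 + 903 = 16314
dwelling 20: 16314 + 903 = 17217
dwelling 21: 17217 + 903 = 18120

60, 963, 1866, 2769, 3672, 4575, 5478, 6381, 7284, 8187, 9090, 9993, 10896, 11799, 12702, 13605, 14508, 15411, 16314, 17217, 18120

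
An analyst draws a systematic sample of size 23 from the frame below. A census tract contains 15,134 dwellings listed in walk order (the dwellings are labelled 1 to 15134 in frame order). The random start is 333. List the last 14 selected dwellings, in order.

6255, 6913, 7571, 8229, 8887, 9545, 10203, 10861, 11519, 12177, 12835, 13493, 14151, 14809

k = N/n = 15134/23 = 658
10th selection = 333 + 9×658 = 6255
11th: 6255 + 658 = 6913
12th: 6913 + 658 = 7571
13th: 7571 + 658 = 8229
14th: 8229 + 658 = 8887
15th: 8887 + 658 = 9545
16th: 9545 + 658 = 10203
17th: 10203 + 658 = 10861
18th: 10861 + 658 = 11519
19th: 11519 + 658 = 12177
20th: 12177 + 658 = 12835
21st: 12835 + 658 = 13493
22nd: 13493 + 658 = 14151
23rd: 14151 + 658 = 14809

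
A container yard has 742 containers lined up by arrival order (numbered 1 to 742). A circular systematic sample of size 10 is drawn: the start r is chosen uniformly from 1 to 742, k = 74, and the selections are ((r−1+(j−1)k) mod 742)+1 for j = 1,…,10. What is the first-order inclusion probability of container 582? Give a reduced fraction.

5/371

For each position j, as r ranges over 1…742 the j-th selection hits every container exactly once, so container 582 is selected for exactly 10 of the 742 starts.
Inclusion probability = 10/742 = 5/371.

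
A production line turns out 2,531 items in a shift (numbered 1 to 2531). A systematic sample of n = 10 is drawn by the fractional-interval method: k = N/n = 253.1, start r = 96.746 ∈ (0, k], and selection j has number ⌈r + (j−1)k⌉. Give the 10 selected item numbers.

97, 350, 603, 857, 1110, 1363, 1616, 1869, 2122, 2375

j=1: r + 0k = 96.746 → ⌈·⌉ = 97
j=2: r + 1k = 349.846 → ⌈·⌉ = 350
j=3: r + 2k = 602.946 → ⌈·⌉ = 603
j=4: r + 3k = 856.046 → ⌈·⌉ = 857
j=5: r + 4k = 1109.146 → ⌈·⌉ = 1110
j=6: r + 5k = 1362.246 → ⌈·⌉ = 1363
j=7: r + 6k = 1615.346 → ⌈·⌉ = 1616
j=8: r + 7k = 1868.446 → ⌈·⌉ = 1869
j=9: r + 8k = 2121.546 → ⌈·⌉ = 2122
j=10: r + 9k = 2374.646 → ⌈·⌉ = 2375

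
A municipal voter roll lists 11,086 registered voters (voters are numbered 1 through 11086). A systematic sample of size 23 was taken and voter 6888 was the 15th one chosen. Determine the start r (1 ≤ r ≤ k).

k = 11086/23 = 482
r = 6888 − (15−1)×482 = 6888 − 6748 = 140

140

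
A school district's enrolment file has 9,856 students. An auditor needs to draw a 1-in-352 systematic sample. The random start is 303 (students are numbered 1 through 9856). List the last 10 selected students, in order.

6639, 6991, 7343, 7695, 8047, 8399, 8751, 9103, 9455, 9807

19th selection = 303 + 18×352 = 6639
20th: 6639 + 352 = 6991
21st: 6991 + 352 = 7343
22nd: 7343 + 352 = 7695
23rd: 7695 + 352 = 8047
24th: 8047 + 352 = 8399
25th: 8399 + 352 = 8751
26th: 8751 + 352 = 9103
27th: 9103 + 352 = 9455
28th: 9455 + 352 = 9807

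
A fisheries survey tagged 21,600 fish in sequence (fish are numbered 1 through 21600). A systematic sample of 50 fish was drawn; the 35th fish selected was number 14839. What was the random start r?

151

k = 21600/50 = 432
r = 14839 − (35−1)×432 = 14839 − 14688 = 151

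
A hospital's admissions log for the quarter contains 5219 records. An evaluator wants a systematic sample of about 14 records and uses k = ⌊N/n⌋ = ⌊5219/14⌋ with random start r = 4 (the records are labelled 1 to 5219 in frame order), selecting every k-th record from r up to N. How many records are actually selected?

k = ⌊5219/14⌋ = 372
Achieved size = ⌊(5219 − 4)/372⌋ + 1 = ⌊5215/372⌋ + 1 = 14 + 1 = 15
(last selection: 4 + 14×372 = 5212 ≤ 5219; next would be 5584 > 5219)

15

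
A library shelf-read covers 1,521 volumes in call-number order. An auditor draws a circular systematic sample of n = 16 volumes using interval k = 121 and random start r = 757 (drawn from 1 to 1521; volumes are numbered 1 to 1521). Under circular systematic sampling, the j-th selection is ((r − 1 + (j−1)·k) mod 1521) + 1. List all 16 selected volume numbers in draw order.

757, 878, 999, 1120, 1241, 1362, 1483, 83, 204, 325, 446, 567, 688, 809, 930, 1051

Selection 1: 757
Selection 2: 757 + 121 = 878
Selection 3: 878 + 121 = 999
Selection 4: 999 + 121 = 1120
Selection 5: 1120 + 121 = 1241
Selection 6: 1241 + 121 = 1362
Selection 7: 1362 + 121 = 1483
Selection 8: 1483 + 121 = 1604 → 1604 − 1521 = 83
Selection 9: 83 + 121 = 204
Selection 10: 204 + 121 = 325
Selection 11: 325 + 121 = 446
Selection 12: 446 + 121 = 567
Selection 13: 567 + 121 = 688
Selection 14: 688 + 121 = 809
Selection 15: 809 + 121 = 930
Selection 16: 930 + 121 = 1051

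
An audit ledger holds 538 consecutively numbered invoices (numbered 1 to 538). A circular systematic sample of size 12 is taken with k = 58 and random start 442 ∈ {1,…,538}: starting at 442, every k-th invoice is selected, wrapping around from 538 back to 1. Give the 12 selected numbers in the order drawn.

Selection 1: 442
Selection 2: 442 + 58 = 500
Selection 3: 500 + 58 = 558 → 558 − 538 = 20
Selection 4: 20 + 58 = 78
Selection 5: 78 + 58 = 136
Selection 6: 136 + 58 = 194
Selection 7: 194 + 58 = 252
Selection 8: 252 + 58 = 310
Selection 9: 310 + 58 = 368
Selection 10: 368 + 58 = 426
Selection 11: 426 + 58 = 484
Selection 12: 484 + 58 = 542 → 542 − 538 = 4

442, 500, 20, 78, 136, 194, 252, 310, 368, 426, 484, 4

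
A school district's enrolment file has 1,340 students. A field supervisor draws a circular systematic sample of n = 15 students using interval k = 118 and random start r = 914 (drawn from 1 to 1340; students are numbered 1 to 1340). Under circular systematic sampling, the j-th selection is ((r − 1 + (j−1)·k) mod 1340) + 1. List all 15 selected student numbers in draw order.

914, 1032, 1150, 1268, 46, 164, 282, 400, 518, 636, 754, 872, 990, 1108, 1226

Selection 1: 914
Selection 2: 914 + 118 = 1032
Selection 3: 1032 + 118 = 1150
Selection 4: 1150 + 118 = 1268
Selection 5: 1268 + 118 = 1386 → 1386 − 1340 = 46
Selection 6: 46 + 118 = 164
Selection 7: 164 + 118 = 282
Selection 8: 282 + 118 = 400
Selection 9: 400 + 118 = 518
Selection 10: 518 + 118 = 636
Selection 11: 636 + 118 = 754
Selection 12: 754 + 118 = 872
Selection 13: 872 + 118 = 990
Selection 14: 990 + 118 = 1108
Selection 15: 1108 + 118 = 1226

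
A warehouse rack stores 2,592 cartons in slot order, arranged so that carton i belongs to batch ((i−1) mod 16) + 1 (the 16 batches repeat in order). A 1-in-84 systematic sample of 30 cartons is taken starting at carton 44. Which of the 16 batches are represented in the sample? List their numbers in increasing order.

4, 8, 12, 16

Consecutive selections differ by k = 84, so their batch numbers differ by 84 mod 16 = 4.
gcd(84, 16) = 4, so the sample visits 16/4 = 4 distinct residues mod 16.
Start 44 is batch 12; the batches hit are 4, 8, 12, 16.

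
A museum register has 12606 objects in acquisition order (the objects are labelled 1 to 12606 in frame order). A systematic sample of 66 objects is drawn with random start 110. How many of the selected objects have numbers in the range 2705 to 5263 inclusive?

13

k = 12606/66 = 191
First selection ≥ 2705: 110 + ⌈(2705−110)/191⌉·191 = 110 + 14×191 = 2784
Last selection ≤ 5263: 110 + ⌊(5263−110)/191⌋·191 = 110 + 26×191 = 5076
Count = 26 − 14 + 1 = 13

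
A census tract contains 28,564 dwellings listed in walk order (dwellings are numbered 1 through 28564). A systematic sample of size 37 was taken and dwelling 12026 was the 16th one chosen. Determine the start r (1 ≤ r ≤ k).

k = 28564/37 = 772
r = 12026 − (16−1)×772 = 12026 − 11580 = 446

446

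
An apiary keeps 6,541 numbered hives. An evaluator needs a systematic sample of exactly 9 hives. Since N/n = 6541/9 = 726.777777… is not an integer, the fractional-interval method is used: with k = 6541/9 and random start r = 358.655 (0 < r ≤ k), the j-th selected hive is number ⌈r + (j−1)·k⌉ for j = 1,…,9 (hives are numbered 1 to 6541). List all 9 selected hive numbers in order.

j=1: r + 0k = 358.655 → ⌈·⌉ = 359
j=2: r + 1k = 1085.432777… → ⌈·⌉ = 1086
j=3: r + 2k = 1812.210555… → ⌈·⌉ = 1813
j=4: r + 3k = 2538.988333… → ⌈·⌉ = 2539
j=5: r + 4k = 3265.766111… → ⌈·⌉ = 3266
j=6: r + 5k = 3992.543888… → ⌈·⌉ = 3993
j=7: r + 6k = 4719.321666… → ⌈·⌉ = 4720
j=8: r + 7k = 5446.099444… → ⌈·⌉ = 5447
j=9: r + 8k = 6172.877222… → ⌈·⌉ = 6173

359, 1086, 1813, 2539, 3266, 3993, 4720, 5447, 6173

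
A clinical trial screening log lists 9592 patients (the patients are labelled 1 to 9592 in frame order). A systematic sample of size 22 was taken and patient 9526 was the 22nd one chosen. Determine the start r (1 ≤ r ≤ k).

k = 9592/22 = 436
r = 9526 − (22−1)×436 = 9526 − 9156 = 370

370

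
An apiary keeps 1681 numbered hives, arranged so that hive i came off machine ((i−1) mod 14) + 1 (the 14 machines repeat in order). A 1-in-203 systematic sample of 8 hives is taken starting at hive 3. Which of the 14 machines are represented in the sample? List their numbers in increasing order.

3, 10

Consecutive selections differ by k = 203, so their machine numbers differ by 203 mod 14 = 7.
gcd(203, 14) = 7, so the sample visits 14/7 = 2 distinct residues mod 14.
Start 3 is machine 3; the machines hit are 3, 10.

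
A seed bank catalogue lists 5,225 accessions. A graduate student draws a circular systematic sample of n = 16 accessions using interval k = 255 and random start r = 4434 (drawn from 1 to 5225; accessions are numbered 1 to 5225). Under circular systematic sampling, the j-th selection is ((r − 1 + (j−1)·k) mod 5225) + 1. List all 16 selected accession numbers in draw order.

Selection 1: 4434
Selection 2: 4434 + 255 = 4689
Selection 3: 4689 + 255 = 4944
Selection 4: 4944 + 255 = 5199
Selection 5: 5199 + 255 = 5454 → 5454 − 5225 = 229
Selection 6: 229 + 255 = 484
Selection 7: 484 + 255 = 739
Selection 8: 739 + 255 = 994
Selection 9: 994 + 255 = 1249
Selection 10: 1249 + 255 = 1504
Selection 11: 1504 + 255 = 1759
Selection 12: 1759 + 255 = 2014
Selection 13: 2014 + 255 = 2269
Selection 14: 2269 + 255 = 2524
Selection 15: 2524 + 255 = 2779
Selection 16: 2779 + 255 = 3034

4434, 4689, 4944, 5199, 229, 484, 739, 994, 1249, 1504, 1759, 2014, 2269, 2524, 2779, 3034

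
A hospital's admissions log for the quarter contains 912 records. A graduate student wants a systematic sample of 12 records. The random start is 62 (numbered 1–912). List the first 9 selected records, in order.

62, 138, 214, 290, 366, 442, 518, 594, 670

k = N/n = 912/12 = 76
record 1: 62
record 2: 62 + 76 = 138
record 3: 138 + 76 = 214
record 4: 214 + 76 = 290
record 5: 290 + 76 = 366
record 6: 366 + 76 = 442
record 7: 442 + 76 = 518
record 8: 518 + 76 = 594
record 9: 594 + 76 = 670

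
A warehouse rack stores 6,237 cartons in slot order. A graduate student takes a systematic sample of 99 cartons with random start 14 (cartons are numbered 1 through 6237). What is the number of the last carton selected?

k = 6237/99 = 63
99th selection = r + (99−1)·k = 14 + 98×63 = 14 + 6174 = 6188

6188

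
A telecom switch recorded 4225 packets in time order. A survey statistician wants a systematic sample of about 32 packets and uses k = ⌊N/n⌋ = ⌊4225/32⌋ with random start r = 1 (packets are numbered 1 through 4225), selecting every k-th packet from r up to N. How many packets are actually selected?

k = ⌊4225/32⌋ = 132
Achieved size = ⌊(4225 − 1)/132⌋ + 1 = ⌊4224/132⌋ + 1 = 32 + 1 = 33
(last selection: 1 + 32×132 = 4225 ≤ 4225; next would be 4357 > 4225)

33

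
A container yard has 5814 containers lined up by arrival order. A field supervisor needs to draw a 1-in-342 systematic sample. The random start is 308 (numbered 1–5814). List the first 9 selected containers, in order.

container 1: 308
container 2: 308 + 342 = 650
container 3: 650 + 342 = 992
container 4: 992 + 342 = 1334
container 5: 1334 + 342 = 1676
container 6: 1676 + 342 = 2018
container 7: 2018 + 342 = 2360
container 8: 2360 + 342 = 2702
container 9: 2702 + 342 = 3044

308, 650, 992, 1334, 1676, 2018, 2360, 2702, 3044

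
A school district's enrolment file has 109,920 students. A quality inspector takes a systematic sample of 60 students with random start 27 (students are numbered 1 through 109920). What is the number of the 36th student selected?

k = 109920/60 = 1832
36th selection = r + (36−1)·k = 27 + 35×1832 = 27 + 64120 = 64147

64147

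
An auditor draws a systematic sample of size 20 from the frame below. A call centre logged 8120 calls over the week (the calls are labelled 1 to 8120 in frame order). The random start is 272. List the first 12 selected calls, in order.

k = N/n = 8120/20 = 406
call 1: 272
call 2: 272 + 406 = 678
call 3: 678 + 406 = 1084
call 4: 1084 + 406 = 1490
call 5: 1490 + 406 = 1896
call 6: 1896 + 406 = 2302
call 7: 2302 + 406 = 2708
call 8: 2708 + 406 = 3114
call 9: 3114 + 406 = 3520
call 10: 3520 + 406 = 3926
call 11: 3926 + 406 = 4332
call 12: 4332 + 406 = 4738

272, 678, 1084, 1490, 1896, 2302, 2708, 3114, 3520, 3926, 4332, 4738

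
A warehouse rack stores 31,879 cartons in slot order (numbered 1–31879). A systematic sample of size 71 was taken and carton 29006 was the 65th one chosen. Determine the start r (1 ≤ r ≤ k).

270

k = 31879/71 = 449
r = 29006 − (65−1)×449 = 29006 − 28736 = 270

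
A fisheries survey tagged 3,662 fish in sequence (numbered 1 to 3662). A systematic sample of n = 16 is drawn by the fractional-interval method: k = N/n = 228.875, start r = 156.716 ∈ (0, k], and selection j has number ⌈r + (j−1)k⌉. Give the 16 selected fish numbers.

157, 386, 615, 844, 1073, 1302, 1530, 1759, 1988, 2217, 2446, 2675, 2904, 3133, 3361, 3590

j=1: r + 0k = 156.716 → ⌈·⌉ = 157
j=2: r + 1k = 385.591 → ⌈·⌉ = 386
j=3: r + 2k = 614.466 → ⌈·⌉ = 615
j=4: r + 3k = 843.341 → ⌈·⌉ = 844
j=5: r + 4k = 1072.216 → ⌈·⌉ = 1073
j=6: r + 5k = 1301.091 → ⌈·⌉ = 1302
j=7: r + 6k = 1529.966 → ⌈·⌉ = 1530
j=8: r + 7k = 1758.841 → ⌈·⌉ = 1759
j=9: r + 8k = 1987.716 → ⌈·⌉ = 1988
j=10: r + 9k = 2216.591 → ⌈·⌉ = 2217
j=11: r + 10k = 2445.466 → ⌈·⌉ = 2446
j=12: r + 11k = 2674.341 → ⌈·⌉ = 2675
j=13: r + 12k = 2903.216 → ⌈·⌉ = 2904
j=14: r + 13k = 3132.091 → ⌈·⌉ = 3133
j=15: r + 14k = 3360.966 → ⌈·⌉ = 3361
j=16: r + 15k = 3589.841 → ⌈·⌉ = 3590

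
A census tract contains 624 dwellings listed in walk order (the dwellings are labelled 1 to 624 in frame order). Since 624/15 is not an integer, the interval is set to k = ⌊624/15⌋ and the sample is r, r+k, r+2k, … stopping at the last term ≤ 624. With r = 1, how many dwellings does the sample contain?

16

k = ⌊624/15⌋ = 41
Achieved size = ⌊(624 − 1)/41⌋ + 1 = ⌊623/41⌋ + 1 = 15 + 1 = 16
(last selection: 1 + 15×41 = 616 ≤ 624; next would be 657 > 624)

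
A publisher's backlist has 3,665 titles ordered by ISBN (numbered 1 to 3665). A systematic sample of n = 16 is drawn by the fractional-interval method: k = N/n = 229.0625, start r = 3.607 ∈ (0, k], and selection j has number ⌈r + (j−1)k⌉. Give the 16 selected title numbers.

j=1: r + 0k = 3.607 → ⌈·⌉ = 4
j=2: r + 1k = 232.6695 → ⌈·⌉ = 233
j=3: r + 2k = 461.732 → ⌈·⌉ = 462
j=4: r + 3k = 690.7945 → ⌈·⌉ = 691
j=5: r + 4k = 919.857 → ⌈·⌉ = 920
j=6: r + 5k = 1148.9195 → ⌈·⌉ = 1149
j=7: r + 6k = 1377.982 → ⌈·⌉ = 1378
j=8: r + 7k = 1607.0445 → ⌈·⌉ = 1608
j=9: r + 8k = 1836.107 → ⌈·⌉ = 1837
j=10: r + 9k = 2065.1695 → ⌈·⌉ = 2066
j=11: r + 10k = 2294.232 → ⌈·⌉ = 2295
j=12: r + 11k = 2523.2945 → ⌈·⌉ = 2524
j=13: r + 12k = 2752.357 → ⌈·⌉ = 2753
j=14: r + 13k = 2981.4195 → ⌈·⌉ = 2982
j=15: r + 14k = 3210.482 → ⌈·⌉ = 3211
j=16: r + 15k = 3439.5445 → ⌈·⌉ = 3440

4, 233, 462, 691, 920, 1149, 1378, 1608, 1837, 2066, 2295, 2524, 2753, 2982, 3211, 3440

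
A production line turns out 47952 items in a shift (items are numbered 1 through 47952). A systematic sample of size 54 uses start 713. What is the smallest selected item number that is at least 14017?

14033

k = 47952/54 = 888
Steps past start: ⌈(14017 − 713)/888⌉ = ⌈13304/888⌉ = 15
Selected item: 713 + 15×888 = 14033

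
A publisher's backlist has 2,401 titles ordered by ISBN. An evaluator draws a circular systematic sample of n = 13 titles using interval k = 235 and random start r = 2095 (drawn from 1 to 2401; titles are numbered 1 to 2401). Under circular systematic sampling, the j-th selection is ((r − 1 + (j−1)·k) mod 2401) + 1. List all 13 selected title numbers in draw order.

Selection 1: 2095
Selection 2: 2095 + 235 = 2330
Selection 3: 2330 + 235 = 2565 → 2565 − 2401 = 164
Selection 4: 164 + 235 = 399
Selection 5: 399 + 235 = 634
Selection 6: 634 + 235 = 869
Selection 7: 869 + 235 = 1104
Selection 8: 1104 + 235 = 1339
Selection 9: 1339 + 235 = 1574
Selection 10: 1574 + 235 = 1809
Selection 11: 1809 + 235 = 2044
Selection 12: 2044 + 235 = 2279
Selection 13: 2279 + 235 = 2514 → 2514 − 2401 = 113

2095, 2330, 164, 399, 634, 869, 1104, 1339, 1574, 1809, 2044, 2279, 113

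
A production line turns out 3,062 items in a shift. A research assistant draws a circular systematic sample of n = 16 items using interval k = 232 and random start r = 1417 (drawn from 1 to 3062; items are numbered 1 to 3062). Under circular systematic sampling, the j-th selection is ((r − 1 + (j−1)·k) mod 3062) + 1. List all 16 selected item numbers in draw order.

Selection 1: 1417
Selection 2: 1417 + 232 = 1649
Selection 3: 1649 + 232 = 1881
Selection 4: 1881 + 232 = 2113
Selection 5: 2113 + 232 = 2345
Selection 6: 2345 + 232 = 2577
Selection 7: 2577 + 232 = 2809
Selection 8: 2809 + 232 = 3041
Selection 9: 3041 + 232 = 3273 → 3273 − 3062 = 211
Selection 10: 211 + 232 = 443
Selection 11: 443 + 232 = 675
Selection 12: 675 + 232 = 907
Selection 13: 907 + 232 = 1139
Selection 14: 1139 + 232 = 1371
Selection 15: 1371 + 232 = 1603
Selection 16: 1603 + 232 = 1835

1417, 1649, 1881, 2113, 2345, 2577, 2809, 3041, 211, 443, 675, 907, 1139, 1371, 1603, 1835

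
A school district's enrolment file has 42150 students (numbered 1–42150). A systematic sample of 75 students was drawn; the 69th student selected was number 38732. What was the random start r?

516

k = 42150/75 = 562
r = 38732 − (69−1)×562 = 38732 − 38216 = 516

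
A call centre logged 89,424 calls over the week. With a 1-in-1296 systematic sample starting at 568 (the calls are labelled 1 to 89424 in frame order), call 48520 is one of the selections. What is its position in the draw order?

38

k = 1296
position = (48520 − 568)/1296 + 1 = 47952/1296 + 1 = 37 + 1 = 38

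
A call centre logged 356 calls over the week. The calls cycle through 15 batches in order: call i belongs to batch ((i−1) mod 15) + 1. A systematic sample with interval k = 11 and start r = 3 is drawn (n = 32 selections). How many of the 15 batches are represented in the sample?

15

Consecutive selections differ by k = 11, so their batch numbers differ by 11 mod 15 = 11.
gcd(11, 15) = 1, so the sample visits 15/1 = 15 distinct residues mod 15.
Start 3 is batch 3; the batches hit are 1, 2, 3, 4, 5, 6, 7, 8, 9, 10, 11, 12, 13, 14, 15.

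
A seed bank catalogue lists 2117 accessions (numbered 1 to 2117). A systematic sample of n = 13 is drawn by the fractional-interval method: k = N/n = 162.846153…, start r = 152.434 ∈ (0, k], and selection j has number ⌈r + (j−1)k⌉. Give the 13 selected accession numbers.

j=1: r + 0k = 152.434 → ⌈·⌉ = 153
j=2: r + 1k = 315.280153… → ⌈·⌉ = 316
j=3: r + 2k = 478.126307… → ⌈·⌉ = 479
j=4: r + 3k = 640.972461… → ⌈·⌉ = 641
j=5: r + 4k = 803.818615… → ⌈·⌉ = 804
j=6: r + 5k = 966.664769… → ⌈·⌉ = 967
j=7: r + 6k = 1129.510923… → ⌈·⌉ = 1130
j=8: r + 7k = 1292.357076… → ⌈·⌉ = 1293
j=9: r + 8k = 1455.203230… → ⌈·⌉ = 1456
j=10: r + 9k = 1618.049384… → ⌈·⌉ = 1619
j=11: r + 10k = 1780.895538… → ⌈·⌉ = 1781
j=12: r + 11k = 1943.741692… → ⌈·⌉ = 1944
j=13: r + 12k = 2106.587846… → ⌈·⌉ = 2107

153, 316, 479, 641, 804, 967, 1130, 1293, 1456, 1619, 1781, 1944, 2107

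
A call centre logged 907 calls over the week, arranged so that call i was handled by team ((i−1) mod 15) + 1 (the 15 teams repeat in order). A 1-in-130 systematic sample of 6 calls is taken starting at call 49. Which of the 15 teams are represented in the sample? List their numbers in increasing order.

Consecutive selections differ by k = 130, so their team numbers differ by 130 mod 15 = 10.
gcd(130, 15) = 5, so the sample visits 15/5 = 3 distinct residues mod 15.
Start 49 is team 4; the teams hit are 4, 9, 14.

4, 9, 14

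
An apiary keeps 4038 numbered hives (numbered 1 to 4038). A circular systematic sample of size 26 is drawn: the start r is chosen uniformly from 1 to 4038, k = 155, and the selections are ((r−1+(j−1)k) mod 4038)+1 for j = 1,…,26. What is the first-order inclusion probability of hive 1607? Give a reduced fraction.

For each position j, as r ranges over 1…4038 the j-th selection hits every hive exactly once, so hive 1607 is selected for exactly 26 of the 4038 starts.
Inclusion probability = 26/4038 = 13/2019.

13/2019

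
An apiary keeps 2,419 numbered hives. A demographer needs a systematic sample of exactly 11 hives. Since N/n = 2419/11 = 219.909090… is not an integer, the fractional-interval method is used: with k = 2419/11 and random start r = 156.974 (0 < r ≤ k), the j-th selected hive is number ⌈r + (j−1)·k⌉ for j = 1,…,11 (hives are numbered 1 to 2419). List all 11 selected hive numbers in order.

157, 377, 597, 817, 1037, 1257, 1477, 1697, 1917, 2137, 2357

j=1: r + 0k = 156.974 → ⌈·⌉ = 157
j=2: r + 1k = 376.883090… → ⌈·⌉ = 377
j=3: r + 2k = 596.792181… → ⌈·⌉ = 597
j=4: r + 3k = 816.701272… → ⌈·⌉ = 817
j=5: r + 4k = 1036.610363… → ⌈·⌉ = 1037
j=6: r + 5k = 1256.519454… → ⌈·⌉ = 1257
j=7: r + 6k = 1476.428545… → ⌈·⌉ = 1477
j=8: r + 7k = 1696.337636… → ⌈·⌉ = 1697
j=9: r + 8k = 1916.246727… → ⌈·⌉ = 1917
j=10: r + 9k = 2136.155818… → ⌈·⌉ = 2137
j=11: r + 10k = 2356.064909… → ⌈·⌉ = 2357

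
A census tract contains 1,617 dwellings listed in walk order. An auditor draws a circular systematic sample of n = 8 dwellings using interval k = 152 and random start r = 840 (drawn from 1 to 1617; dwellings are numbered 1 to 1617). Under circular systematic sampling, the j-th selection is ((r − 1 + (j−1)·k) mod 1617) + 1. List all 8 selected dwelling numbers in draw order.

840, 992, 1144, 1296, 1448, 1600, 135, 287

Selection 1: 840
Selection 2: 840 + 152 = 992
Selection 3: 992 + 152 = 1144
Selection 4: 1144 + 152 = 1296
Selection 5: 1296 + 152 = 1448
Selection 6: 1448 + 152 = 1600
Selection 7: 1600 + 152 = 1752 → 1752 − 1617 = 135
Selection 8: 135 + 152 = 287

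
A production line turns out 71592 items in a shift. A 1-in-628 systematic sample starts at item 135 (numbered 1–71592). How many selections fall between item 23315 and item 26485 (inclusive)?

k = 628
First selection ≥ 23315: 135 + ⌈(23315−135)/628⌉·628 = 135 + 37×628 = 23371
Last selection ≤ 26485: 135 + ⌊(26485−135)/628⌋·628 = 135 + 41×628 = 25883
Count = 41 − 37 + 1 = 5

5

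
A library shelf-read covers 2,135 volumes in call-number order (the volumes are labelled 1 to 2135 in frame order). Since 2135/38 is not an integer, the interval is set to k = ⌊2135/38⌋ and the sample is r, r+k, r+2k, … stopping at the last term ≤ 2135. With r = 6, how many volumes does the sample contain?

k = ⌊2135/38⌋ = 56
Achieved size = ⌊(2135 − 6)/56⌋ + 1 = ⌊2129/56⌋ + 1 = 38 + 1 = 39
(last selection: 6 + 38×56 = 2134 ≤ 2135; next would be 2190 > 2135)

39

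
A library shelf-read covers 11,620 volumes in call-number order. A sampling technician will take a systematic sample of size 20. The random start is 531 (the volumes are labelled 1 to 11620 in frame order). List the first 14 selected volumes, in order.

k = N/n = 11620/20 = 581
volume 1: 531
volume 2: 531 + 581 = 1112
volume 3: 1112 + 581 = 1693
volume 4: 1693 + 581 = 2274
volume 5: 2274 + 581 = 2855
volume 6: 2855 + 581 = 3436
volume 7: 3436 + 581 = 4017
volume 8: 4017 + 581 = 4598
volume 9: 4598 + 581 = 5179
volume 10: 5179 + 581 = 5760
volume 11: 5760 + 581 = 6341
volume 12: 6341 + 581 = 6922
volume 13: 6922 + 581 = 7503
volume 14: 7503 + 581 = 8084

531, 1112, 1693, 2274, 2855, 3436, 4017, 4598, 5179, 5760, 6341, 6922, 7503, 8084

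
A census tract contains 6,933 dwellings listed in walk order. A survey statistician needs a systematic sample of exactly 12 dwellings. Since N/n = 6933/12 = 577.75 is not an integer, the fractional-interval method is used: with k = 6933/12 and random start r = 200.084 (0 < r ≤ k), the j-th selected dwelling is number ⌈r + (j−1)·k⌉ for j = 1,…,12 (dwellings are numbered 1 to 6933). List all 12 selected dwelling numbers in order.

j=1: r + 0k = 200.084 → ⌈·⌉ = 201
j=2: r + 1k = 777.834 → ⌈·⌉ = 778
j=3: r + 2k = 1355.584 → ⌈·⌉ = 1356
j=4: r + 3k = 1933.334 → ⌈·⌉ = 1934
j=5: r + 4k = 2511.084 → ⌈·⌉ = 2512
j=6: r + 5k = 3088.834 → ⌈·⌉ = 3089
j=7: r + 6k = 3666.584 → ⌈·⌉ = 3667
j=8: r + 7k = 4244.334 → ⌈·⌉ = 4245
j=9: r + 8k = 4822.084 → ⌈·⌉ = 4823
j=10: r + 9k = 5399.834 → ⌈·⌉ = 5400
j=11: r + 10k = 5977.584 → ⌈·⌉ = 5978
j=12: r + 11k = 6555.334 → ⌈·⌉ = 6556

201, 778, 1356, 1934, 2512, 3089, 3667, 4245, 4823, 5400, 5978, 6556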